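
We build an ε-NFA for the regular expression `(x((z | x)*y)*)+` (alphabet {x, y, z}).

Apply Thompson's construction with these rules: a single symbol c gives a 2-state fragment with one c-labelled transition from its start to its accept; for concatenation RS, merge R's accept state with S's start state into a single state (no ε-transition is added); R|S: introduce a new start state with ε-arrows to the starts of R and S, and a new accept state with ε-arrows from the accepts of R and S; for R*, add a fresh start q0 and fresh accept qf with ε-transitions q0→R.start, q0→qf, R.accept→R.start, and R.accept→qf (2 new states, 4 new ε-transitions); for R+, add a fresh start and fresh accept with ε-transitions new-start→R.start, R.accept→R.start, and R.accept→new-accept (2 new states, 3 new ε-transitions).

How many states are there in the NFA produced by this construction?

Bottom-up over the parse tree:
Each of the 4 symbol leaves contributes a 2-state fragment.
  z | x — 6 states
  (z | x)* — 8 states
  (z | x)*y — 9 states
  ((z | x)*y)* — 11 states
  x((z | x)*y)* — 12 states
  (x((z | x)*y)*)+ — 14 states

14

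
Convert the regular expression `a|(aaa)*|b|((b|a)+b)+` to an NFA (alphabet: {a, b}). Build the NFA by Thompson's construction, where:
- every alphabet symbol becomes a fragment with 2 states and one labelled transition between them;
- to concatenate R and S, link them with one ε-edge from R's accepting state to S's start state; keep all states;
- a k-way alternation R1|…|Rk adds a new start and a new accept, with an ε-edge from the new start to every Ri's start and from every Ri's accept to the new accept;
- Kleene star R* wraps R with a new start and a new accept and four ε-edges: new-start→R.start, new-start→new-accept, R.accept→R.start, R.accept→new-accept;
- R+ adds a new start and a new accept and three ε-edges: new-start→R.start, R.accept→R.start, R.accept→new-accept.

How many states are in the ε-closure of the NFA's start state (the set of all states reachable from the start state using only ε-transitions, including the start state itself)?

Let C(F) = |ε-closure(F.start)| within fragment F, and note whether F accepts ε. Symbol fragments have C = 1 and do not accept ε. Then:
  aaa — same as the first factor's closure: C = 1
  (aaa)* — the star's fresh start ε-reaches both the body's start and the fresh accept: C = 2 + 1 = 3
  b|a — C = 1 + 1 + 1 = 3 (the new accept is not ε-reachable since no branch accepts ε)
  (b|a)+ — new start ε-reaches only the body's start; the new accept needs a symbol first: C = 1 + 3 = 4
  (b|a)+b — same as the first factor's closure: C = 4
  ((b|a)+b)+ — C = 1 + 4 = 5 (the body doesn't accept ε, so the new accept is not reached)
  a|(aaa)*|b|((b|a)+b)+ — new start ε-reaches every alternative's start; at least one alternative accepts ε, so the union's new accept is reached too: C = 1 + 1 + 3 + 1 + 5 + 1 = 12

12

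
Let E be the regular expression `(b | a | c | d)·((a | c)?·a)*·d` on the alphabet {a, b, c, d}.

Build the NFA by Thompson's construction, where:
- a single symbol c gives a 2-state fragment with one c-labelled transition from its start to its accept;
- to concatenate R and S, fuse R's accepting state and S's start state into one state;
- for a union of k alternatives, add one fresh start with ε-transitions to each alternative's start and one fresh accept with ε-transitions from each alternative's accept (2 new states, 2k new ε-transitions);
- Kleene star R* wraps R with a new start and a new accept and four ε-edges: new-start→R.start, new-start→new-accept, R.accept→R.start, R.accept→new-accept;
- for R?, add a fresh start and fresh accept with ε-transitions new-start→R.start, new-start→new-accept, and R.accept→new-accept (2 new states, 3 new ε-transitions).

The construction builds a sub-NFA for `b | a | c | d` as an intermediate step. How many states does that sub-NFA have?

Fragment for `b | a | c | d`:
Each of the 4 symbol leaves contributes a 2-state fragment.
  b | a | c | d — 10 states

10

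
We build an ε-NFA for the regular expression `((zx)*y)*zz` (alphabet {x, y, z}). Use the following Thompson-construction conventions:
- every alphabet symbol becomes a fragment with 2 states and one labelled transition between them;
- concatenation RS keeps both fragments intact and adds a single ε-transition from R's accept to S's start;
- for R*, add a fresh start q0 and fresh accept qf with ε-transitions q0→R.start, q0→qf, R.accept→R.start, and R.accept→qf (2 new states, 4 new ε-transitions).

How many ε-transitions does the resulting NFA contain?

12

Bottom-up over the parse tree:
Each of the 5 symbol leaves contributes 0 ε-transitions.
  zx = 1 ε-transition
  (zx)* = 5 ε-transitions
  (zx)*y = 6 ε-transitions
  ((zx)*y)* = 10 ε-transitions
  ((zx)*y)*zz = 12 ε-transitions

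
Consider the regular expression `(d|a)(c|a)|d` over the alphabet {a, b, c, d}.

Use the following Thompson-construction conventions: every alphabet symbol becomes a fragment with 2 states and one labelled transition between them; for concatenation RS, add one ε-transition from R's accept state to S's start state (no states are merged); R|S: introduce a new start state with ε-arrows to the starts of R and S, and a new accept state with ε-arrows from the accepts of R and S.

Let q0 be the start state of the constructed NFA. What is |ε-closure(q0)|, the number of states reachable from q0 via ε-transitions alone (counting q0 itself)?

Compute the ε-closure size of each fragment's start state recursively; a symbol fragment's start has no outgoing ε-edge, so its closure is just itself (size 1).
  d|a → |ε-closure| = 1 + 1 + 1 = 3 (the new accept is not ε-reachable since no branch accepts ε)
  c|a → |ε-closure| = 1 + 1 + 1 = 3 (the new accept is not ε-reachable since no branch accepts ε)
  (d|a)(c|a) → |ε-closure| equals the left operand's closure size = 3 (its accept is not ε-reachable, so the closure stops there)
  (d|a)(c|a)|d → |ε-closure| = 1 + 3 + 1 = 5 (the new accept is not ε-reachable since no branch accepts ε)

5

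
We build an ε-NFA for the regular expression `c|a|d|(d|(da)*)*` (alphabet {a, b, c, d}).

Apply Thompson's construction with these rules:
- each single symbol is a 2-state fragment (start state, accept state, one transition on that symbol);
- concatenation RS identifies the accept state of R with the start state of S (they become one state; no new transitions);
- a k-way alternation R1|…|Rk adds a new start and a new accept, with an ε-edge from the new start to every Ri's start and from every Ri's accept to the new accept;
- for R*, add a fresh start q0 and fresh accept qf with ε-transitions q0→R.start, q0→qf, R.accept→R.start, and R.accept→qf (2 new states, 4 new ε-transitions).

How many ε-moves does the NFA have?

Per subexpression:
Each of the 6 symbol leaves contributes 0 ε-transitions.
  da → 0 ε-transitions
  (da)* → 4 ε-transitions
  d|(da)* → 8 ε-transitions
  (d|(da)*)* → 12 ε-transitions
  c|a|d|(d|(da)*)* → 20 ε-transitions

20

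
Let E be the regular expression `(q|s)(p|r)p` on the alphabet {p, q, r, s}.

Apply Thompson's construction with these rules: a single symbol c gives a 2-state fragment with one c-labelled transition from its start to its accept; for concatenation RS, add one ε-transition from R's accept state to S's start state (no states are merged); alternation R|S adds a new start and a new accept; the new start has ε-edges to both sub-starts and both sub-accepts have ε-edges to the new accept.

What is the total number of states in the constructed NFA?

By structural recursion:
Each of the 5 symbol leaves contributes a 2-state fragment.
  q|s : 6 states
  p|r : 6 states
  (q|s)(p|r)p : 14 states

14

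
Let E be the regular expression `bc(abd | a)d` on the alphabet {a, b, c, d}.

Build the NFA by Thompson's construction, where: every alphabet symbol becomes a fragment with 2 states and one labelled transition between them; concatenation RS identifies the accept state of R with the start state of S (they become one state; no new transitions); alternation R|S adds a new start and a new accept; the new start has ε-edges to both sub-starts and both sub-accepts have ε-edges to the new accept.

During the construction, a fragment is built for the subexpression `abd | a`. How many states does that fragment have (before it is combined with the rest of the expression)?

Fragment for `abd | a`:
Each of the 4 symbol leaves contributes a 2-state fragment.
  abd : 4 states
  abd | a : 8 states

8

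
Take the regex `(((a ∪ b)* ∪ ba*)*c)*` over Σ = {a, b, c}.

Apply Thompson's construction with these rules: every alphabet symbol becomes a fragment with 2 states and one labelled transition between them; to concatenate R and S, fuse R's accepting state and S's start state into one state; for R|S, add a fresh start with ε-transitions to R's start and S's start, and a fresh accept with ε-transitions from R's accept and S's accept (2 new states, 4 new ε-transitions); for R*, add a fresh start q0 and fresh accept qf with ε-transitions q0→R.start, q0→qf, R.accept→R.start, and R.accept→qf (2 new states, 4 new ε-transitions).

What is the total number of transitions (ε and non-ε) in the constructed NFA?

29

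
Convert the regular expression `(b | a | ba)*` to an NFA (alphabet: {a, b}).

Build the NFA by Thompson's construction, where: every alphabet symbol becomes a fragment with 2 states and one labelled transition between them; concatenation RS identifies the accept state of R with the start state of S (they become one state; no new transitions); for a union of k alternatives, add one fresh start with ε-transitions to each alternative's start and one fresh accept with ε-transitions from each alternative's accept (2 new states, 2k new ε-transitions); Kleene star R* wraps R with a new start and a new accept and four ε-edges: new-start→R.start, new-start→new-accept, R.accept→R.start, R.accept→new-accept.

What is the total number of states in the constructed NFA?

Building bottom-up:
Each of the 4 symbol leaves contributes a 2-state fragment.
  ba : 3 states
  b | a | ba : 9 states
  (b | a | ba)* : 11 states

11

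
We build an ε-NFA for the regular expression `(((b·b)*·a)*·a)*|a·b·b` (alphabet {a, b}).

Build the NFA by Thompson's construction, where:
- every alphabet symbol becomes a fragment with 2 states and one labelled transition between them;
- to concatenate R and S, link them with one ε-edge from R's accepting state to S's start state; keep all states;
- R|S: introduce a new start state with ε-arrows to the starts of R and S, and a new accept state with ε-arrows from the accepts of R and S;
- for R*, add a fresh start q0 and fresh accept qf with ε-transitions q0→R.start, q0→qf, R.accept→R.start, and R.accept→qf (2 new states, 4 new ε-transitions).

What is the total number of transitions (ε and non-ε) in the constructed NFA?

28

By structural recursion:
Each of the 7 symbol leaves contributes 1 transition (1 symbol, 0 ε).
  b·b — 3 transitions (2 symbol, 1 ε)
  (b·b)* — 7 transitions (2 symbol, 5 ε)
  (b·b)*·a — 9 transitions (3 symbol, 6 ε)
  ((b·b)*·a)* — 13 transitions (3 symbol, 10 ε)
  ((b·b)*·a)*·a — 15 transitions (4 symbol, 11 ε)
  (((b·b)*·a)*·a)* — 19 transitions (4 symbol, 15 ε)
  a·b·b — 5 transitions (3 symbol, 2 ε)
  (((b·b)*·a)*·a)*|a·b·b — 28 transitions (7 symbol, 21 ε)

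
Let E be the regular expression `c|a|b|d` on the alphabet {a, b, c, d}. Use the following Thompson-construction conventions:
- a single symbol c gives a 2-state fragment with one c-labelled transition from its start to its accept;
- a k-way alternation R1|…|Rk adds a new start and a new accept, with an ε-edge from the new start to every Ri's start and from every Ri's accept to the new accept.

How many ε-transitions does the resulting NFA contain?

Per subexpression:
Each of the 4 symbol leaves contributes 0 ε-transitions.
  c|a|b|d — 8 ε-transitions

8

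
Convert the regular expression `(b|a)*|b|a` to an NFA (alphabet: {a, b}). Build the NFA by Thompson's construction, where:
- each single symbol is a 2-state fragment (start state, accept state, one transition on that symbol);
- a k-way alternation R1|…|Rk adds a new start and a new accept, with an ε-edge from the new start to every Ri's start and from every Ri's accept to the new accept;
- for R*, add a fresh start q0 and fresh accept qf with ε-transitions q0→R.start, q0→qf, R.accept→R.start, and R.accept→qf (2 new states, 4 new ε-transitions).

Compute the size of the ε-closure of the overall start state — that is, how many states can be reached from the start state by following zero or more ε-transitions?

Let C(F) = |ε-closure(F.start)| within fragment F, and note whether F accepts ε. Symbol fragments have C = 1 and do not accept ε. Then:
  b|a → new start ε-reaches every alternative's start; none of them accept ε, so the new accept is not reached: |closure| = 1 + 1 + 1 = 3
  (b|a)* → new start has ε-edges to the inner start and to the new accept, so |closure| = 2 + 3 = 5
  (b|a)*|b|a → |closure| = 1 (new start) + (5 + 1 + 1) + 1 (new accept, since some branch ε-reaches its own accept) = 9

9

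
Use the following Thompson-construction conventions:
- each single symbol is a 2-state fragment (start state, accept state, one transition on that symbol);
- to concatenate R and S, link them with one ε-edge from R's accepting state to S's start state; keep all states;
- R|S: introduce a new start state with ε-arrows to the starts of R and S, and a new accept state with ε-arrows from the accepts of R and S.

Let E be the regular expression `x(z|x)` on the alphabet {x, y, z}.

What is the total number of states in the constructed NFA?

Recursing over subexpressions:
Each of the 3 symbol leaves contributes a 2-state fragment.
  z|x = 6 states
  x(z|x) = 8 states

8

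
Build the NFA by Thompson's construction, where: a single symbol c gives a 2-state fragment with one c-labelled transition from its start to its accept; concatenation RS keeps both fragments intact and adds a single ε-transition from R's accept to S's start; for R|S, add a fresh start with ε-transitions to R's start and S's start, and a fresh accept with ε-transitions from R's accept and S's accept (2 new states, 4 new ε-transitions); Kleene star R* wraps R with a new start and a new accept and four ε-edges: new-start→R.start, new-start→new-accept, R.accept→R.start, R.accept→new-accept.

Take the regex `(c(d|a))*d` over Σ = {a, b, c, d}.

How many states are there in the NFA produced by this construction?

12

Recursing over subexpressions:
Each of the 4 symbol leaves contributes a 2-state fragment.
  d|a — 6 states
  c(d|a) — 8 states
  (c(d|a))* — 10 states
  (c(d|a))*d — 12 states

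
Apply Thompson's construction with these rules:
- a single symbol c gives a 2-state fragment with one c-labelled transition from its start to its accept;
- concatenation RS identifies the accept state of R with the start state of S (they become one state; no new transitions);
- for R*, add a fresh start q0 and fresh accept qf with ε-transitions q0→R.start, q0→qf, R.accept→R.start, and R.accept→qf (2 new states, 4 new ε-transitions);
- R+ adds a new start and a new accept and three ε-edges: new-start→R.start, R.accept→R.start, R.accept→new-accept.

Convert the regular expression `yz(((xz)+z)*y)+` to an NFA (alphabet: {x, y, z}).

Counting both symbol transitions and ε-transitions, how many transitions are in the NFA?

16

Building bottom-up:
Each of the 6 symbol leaves contributes 1 transition (1 symbol, 0 ε).
  xz : 2 transitions (2 symbol, 0 ε)
  (xz)+ : 5 transitions (2 symbol, 3 ε)
  (xz)+z : 6 transitions (3 symbol, 3 ε)
  ((xz)+z)* : 10 transitions (3 symbol, 7 ε)
  ((xz)+z)*y : 11 transitions (4 symbol, 7 ε)
  (((xz)+z)*y)+ : 14 transitions (4 symbol, 10 ε)
  yz(((xz)+z)*y)+ : 16 transitions (6 symbol, 10 ε)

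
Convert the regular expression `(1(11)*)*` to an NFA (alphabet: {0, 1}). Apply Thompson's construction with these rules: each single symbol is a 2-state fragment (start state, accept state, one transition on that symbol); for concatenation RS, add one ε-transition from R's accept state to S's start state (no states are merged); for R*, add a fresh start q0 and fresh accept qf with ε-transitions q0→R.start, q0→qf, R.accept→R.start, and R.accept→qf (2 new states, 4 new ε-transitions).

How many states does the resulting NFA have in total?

10

Recursing over subexpressions:
Each of the 3 symbol leaves contributes a 2-state fragment.
  11 = 4 states
  (11)* = 6 states
  1(11)* = 8 states
  (1(11)*)* = 10 states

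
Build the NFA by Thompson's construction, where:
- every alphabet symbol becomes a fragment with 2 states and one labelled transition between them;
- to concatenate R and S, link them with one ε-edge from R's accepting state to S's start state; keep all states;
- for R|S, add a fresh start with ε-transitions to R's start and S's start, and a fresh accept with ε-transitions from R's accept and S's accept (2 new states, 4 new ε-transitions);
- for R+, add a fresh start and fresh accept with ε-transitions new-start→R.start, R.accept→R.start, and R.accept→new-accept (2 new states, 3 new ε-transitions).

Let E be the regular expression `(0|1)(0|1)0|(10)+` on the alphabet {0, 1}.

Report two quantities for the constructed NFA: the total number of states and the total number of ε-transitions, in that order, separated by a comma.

Building bottom-up:
Each of the 7 symbol leaves contributes 2 states and 0 ε-transitions.
  0|1 : 6 states, 4 ε-transitions
  0|1 : 6 states, 4 ε-transitions
  (0|1)(0|1)0 : 14 states, 10 ε-transitions
  10 : 4 states, 1 ε-transition
  (10)+ : 6 states, 4 ε-transitions
  (0|1)(0|1)0|(10)+ : 22 states, 18 ε-transitions

22, 18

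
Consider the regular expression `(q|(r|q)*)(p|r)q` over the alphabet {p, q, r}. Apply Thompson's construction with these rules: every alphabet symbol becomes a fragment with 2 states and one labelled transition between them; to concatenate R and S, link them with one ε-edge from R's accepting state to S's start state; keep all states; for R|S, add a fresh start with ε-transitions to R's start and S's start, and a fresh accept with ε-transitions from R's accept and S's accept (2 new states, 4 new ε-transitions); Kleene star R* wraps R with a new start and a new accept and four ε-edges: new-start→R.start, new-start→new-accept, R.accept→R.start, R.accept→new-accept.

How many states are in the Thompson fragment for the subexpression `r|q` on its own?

6

Fragment for `r|q`:
Each of the 2 symbol leaves contributes a 2-state fragment.
  r|q — 6 states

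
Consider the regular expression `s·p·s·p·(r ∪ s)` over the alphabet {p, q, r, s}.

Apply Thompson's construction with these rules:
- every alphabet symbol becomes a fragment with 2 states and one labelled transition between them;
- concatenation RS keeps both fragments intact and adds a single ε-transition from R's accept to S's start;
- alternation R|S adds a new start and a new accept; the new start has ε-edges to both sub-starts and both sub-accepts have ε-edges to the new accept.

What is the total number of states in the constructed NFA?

Per subexpression:
Each of the 6 symbol leaves contributes a 2-state fragment.
  r ∪ s = 6 states
  s·p·s·p·(r ∪ s) = 14 states

14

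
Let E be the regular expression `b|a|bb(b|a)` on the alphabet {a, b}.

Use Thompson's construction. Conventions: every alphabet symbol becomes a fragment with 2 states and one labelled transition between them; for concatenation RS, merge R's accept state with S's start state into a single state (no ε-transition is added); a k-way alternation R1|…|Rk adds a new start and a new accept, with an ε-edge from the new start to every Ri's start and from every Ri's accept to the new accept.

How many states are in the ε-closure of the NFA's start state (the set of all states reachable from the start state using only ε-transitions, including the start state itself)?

Work bottom-up. For each fragment F, track |ε-closure(F.start)| and whether F's accept lies in that closure (i.e. whether F accepts ε). A single-symbol fragment has closure size 1 and does not accept ε.
  b|a : |closure| = 1 + 1 + 1 = 3 (the new accept is not ε-reachable since no branch accepts ε)
  bb(b|a) : |closure| equals the left operand's closure size = 1 (its accept is not ε-reachable, so the closure stops there)
  b|a|bb(b|a) : new start ε-reaches every alternative's start; none of them accept ε, so the new accept is not reached: |closure| = 1 + 1 + 1 + 1 = 4

4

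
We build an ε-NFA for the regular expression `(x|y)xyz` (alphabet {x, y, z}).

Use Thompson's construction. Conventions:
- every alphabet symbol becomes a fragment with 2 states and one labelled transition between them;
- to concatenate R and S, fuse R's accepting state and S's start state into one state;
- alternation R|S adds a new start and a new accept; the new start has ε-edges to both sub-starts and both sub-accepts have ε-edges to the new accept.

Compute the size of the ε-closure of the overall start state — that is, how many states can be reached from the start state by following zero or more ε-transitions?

3

Work bottom-up. For each fragment F, track |ε-closure(F.start)| and whether F's accept lies in that closure (i.e. whether F accepts ε). A single-symbol fragment has closure size 1 and does not accept ε.
  x|y → new start ε-reaches every alternative's start; none of them accept ε, so the new accept is not reached: |closure| = 1 + 1 + 1 = 3
  (x|y)xyz → same as the first factor's closure: |closure| = 3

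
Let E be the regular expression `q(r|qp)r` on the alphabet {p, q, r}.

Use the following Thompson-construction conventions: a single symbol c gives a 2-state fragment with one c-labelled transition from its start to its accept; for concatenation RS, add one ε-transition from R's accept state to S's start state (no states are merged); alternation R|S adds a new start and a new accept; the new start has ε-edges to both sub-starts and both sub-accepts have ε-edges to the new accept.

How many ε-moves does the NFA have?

7

Building bottom-up:
Each of the 5 symbol leaves contributes 0 ε-transitions.
  qp : 1 ε-transition
  r|qp : 5 ε-transitions
  q(r|qp)r : 7 ε-transitions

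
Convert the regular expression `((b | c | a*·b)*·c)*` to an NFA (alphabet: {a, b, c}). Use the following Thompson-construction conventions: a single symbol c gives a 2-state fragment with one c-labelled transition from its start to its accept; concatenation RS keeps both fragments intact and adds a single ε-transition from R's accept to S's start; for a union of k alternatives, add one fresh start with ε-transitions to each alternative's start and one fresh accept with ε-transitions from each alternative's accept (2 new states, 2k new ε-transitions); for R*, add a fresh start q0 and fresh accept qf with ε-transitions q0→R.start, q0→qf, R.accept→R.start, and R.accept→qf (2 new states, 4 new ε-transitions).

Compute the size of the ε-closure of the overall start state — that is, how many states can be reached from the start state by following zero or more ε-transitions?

Compute the ε-closure size of each fragment's start state recursively; a symbol fragment's start has no outgoing ε-edge, so its closure is just itself (size 1).
  a* — new start has ε-edges to the inner start and to the new accept, so |ε-closure| = 2 + 1 = 3
  a*·b — the left operand accepts ε, so the closure extends into the next operand (via the concat ε-link); |ε-closure| = 3 + 1 = 4
  b | c | a*·b — new start ε-reaches every alternative's start; none of them accept ε, so the new accept is not reached: |ε-closure| = 1 + 1 + 1 + 4 = 7
  (b | c | a*·b)* — the star's fresh start ε-reaches both the body's start and the fresh accept: |ε-closure| = 2 + 7 = 9
  (b | c | a*·b)*·c — |ε-closure| = 9 + 1 = 10 (closure spills across the concat boundary because the left factor accepts ε)
  ((b | c | a*·b)*·c)* — |ε-closure| = 1 (new start) + 10 (body) + 1 (new accept) = 12

12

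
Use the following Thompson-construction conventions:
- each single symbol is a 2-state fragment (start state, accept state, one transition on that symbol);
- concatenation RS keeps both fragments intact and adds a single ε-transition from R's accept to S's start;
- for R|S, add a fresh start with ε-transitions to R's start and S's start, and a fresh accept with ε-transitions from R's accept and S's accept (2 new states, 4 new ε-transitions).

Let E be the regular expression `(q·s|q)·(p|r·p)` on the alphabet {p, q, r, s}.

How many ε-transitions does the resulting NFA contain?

By structural recursion:
Each of the 6 symbol leaves contributes 0 ε-transitions.
  q·s → 1 ε-transition
  q·s|q → 5 ε-transitions
  r·p → 1 ε-transition
  p|r·p → 5 ε-transitions
  (q·s|q)·(p|r·p) → 11 ε-transitions

11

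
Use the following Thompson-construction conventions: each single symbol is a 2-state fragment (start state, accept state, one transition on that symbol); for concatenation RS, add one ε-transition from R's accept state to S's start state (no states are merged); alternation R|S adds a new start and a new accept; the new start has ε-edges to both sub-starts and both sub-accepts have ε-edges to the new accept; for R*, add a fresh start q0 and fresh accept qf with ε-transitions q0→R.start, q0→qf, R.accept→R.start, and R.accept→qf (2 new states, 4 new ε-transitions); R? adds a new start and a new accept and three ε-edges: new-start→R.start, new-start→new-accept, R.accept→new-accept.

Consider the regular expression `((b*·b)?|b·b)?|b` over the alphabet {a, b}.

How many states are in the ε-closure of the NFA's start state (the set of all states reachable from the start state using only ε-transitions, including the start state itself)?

14

Let C(F) = |ε-closure(F.start)| within fragment F, and note whether F accepts ε. Symbol fragments have C = 1 and do not accept ε. Then:
  b* — |ε-closure| = 1 (new start) + 1 (body) + 1 (new accept) = 3
  b*·b — |ε-closure| = 3 + 1 = 4 (closure spills across the concat boundary because the left factor accepts ε)
  (b*·b)? — |ε-closure| = 1 (new start) + 4 (body) + 1 (new accept, via ε) = 6
  b·b — |ε-closure| equals the left operand's closure size = 1 (its accept is not ε-reachable, so the closure stops there)
  (b*·b)?|b·b — new start ε-reaches every alternative's start; at least one alternative accepts ε, so the union's new accept is reached too: |ε-closure| = 1 + 6 + 1 + 1 = 9
  ((b*·b)?|b·b)? — |ε-closure| = 1 (new start) + 9 (body) + 1 (new accept, via ε) = 11
  ((b*·b)?|b·b)?|b — new start ε-reaches every alternative's start; at least one alternative accepts ε, so the union's new accept is reached too: |ε-closure| = 1 + 11 + 1 + 1 = 14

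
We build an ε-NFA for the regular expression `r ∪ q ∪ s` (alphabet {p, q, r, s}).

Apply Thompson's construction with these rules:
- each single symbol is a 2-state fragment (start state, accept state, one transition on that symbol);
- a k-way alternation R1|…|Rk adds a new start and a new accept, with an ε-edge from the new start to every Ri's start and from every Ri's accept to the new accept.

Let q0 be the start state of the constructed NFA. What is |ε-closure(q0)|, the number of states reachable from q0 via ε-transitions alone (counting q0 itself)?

Compute the ε-closure size of each fragment's start state recursively; a symbol fragment's start has no outgoing ε-edge, so its closure is just itself (size 1).
  r ∪ q ∪ s : |ε-closure| = 1 + 1 + 1 + 1 = 4 (the new accept is not ε-reachable since no branch accepts ε)

4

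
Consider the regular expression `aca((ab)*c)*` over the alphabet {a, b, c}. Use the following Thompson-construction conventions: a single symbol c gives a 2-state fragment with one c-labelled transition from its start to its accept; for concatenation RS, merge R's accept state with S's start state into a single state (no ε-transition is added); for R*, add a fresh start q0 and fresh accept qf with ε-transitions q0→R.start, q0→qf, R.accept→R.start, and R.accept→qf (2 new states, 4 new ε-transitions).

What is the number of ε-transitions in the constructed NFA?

8

Per subexpression:
Each of the 6 symbol leaves contributes 0 ε-transitions.
  ab = 0 ε-transitions
  (ab)* = 4 ε-transitions
  (ab)*c = 4 ε-transitions
  ((ab)*c)* = 8 ε-transitions
  aca((ab)*c)* = 8 ε-transitions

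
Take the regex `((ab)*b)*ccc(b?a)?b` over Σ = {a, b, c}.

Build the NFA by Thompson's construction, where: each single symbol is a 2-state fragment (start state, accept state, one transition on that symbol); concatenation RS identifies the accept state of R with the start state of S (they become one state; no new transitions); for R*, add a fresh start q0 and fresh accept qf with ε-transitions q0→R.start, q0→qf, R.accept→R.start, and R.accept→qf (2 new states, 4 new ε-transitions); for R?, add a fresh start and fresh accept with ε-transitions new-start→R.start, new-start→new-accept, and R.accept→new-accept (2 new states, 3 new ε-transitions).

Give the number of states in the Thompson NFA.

Per subexpression:
Each of the 9 symbol leaves contributes a 2-state fragment.
  ab = 3 states
  (ab)* = 5 states
  (ab)*b = 6 states
  ((ab)*b)* = 8 states
  b? = 4 states
  b?a = 5 states
  (b?a)? = 7 states
  ((ab)*b)*ccc(b?a)?b = 18 states

18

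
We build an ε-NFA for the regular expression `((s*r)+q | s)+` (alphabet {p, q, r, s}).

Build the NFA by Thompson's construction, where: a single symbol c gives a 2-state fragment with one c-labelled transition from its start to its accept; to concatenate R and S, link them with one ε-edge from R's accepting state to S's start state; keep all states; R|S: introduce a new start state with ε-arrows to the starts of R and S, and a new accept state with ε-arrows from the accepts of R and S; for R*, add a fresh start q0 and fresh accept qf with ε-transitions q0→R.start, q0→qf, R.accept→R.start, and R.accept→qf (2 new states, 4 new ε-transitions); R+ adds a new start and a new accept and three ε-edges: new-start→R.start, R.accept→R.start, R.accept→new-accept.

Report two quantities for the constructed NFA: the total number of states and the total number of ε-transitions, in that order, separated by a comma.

Bottom-up over the parse tree:
Each of the 4 symbol leaves contributes 2 states and 0 ε-transitions.
  s* — 4 states, 4 ε-transitions
  s*r — 6 states, 5 ε-transitions
  (s*r)+ — 8 states, 8 ε-transitions
  (s*r)+q — 10 states, 9 ε-transitions
  (s*r)+q | s — 14 states, 13 ε-transitions
  ((s*r)+q | s)+ — 16 states, 16 ε-transitions

16, 16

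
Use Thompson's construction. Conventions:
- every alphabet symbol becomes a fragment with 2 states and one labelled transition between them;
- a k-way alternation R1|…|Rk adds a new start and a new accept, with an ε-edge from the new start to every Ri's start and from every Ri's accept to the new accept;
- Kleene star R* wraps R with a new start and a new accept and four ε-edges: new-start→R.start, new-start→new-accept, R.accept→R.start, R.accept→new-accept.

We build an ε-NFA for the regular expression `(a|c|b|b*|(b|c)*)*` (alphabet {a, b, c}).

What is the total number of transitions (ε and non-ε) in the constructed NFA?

Recursing over subexpressions:
Each of the 6 symbol leaves contributes 1 transition (1 symbol, 0 ε).
  b* = 5 transitions (1 symbol, 4 ε)
  b|c = 6 transitions (2 symbol, 4 ε)
  (b|c)* = 10 transitions (2 symbol, 8 ε)
  a|c|b|b*|(b|c)* = 28 transitions (6 symbol, 22 ε)
  (a|c|b|b*|(b|c)*)* = 32 transitions (6 symbol, 26 ε)

32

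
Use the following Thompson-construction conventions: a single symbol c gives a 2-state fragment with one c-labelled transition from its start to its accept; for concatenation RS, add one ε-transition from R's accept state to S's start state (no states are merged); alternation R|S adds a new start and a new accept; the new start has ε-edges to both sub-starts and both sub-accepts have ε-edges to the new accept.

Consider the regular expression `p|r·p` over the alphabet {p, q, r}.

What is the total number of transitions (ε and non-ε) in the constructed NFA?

8

Recursing over subexpressions:
Each of the 3 symbol leaves contributes 1 transition (1 symbol, 0 ε).
  r·p → 3 transitions (2 symbol, 1 ε)
  p|r·p → 8 transitions (3 symbol, 5 ε)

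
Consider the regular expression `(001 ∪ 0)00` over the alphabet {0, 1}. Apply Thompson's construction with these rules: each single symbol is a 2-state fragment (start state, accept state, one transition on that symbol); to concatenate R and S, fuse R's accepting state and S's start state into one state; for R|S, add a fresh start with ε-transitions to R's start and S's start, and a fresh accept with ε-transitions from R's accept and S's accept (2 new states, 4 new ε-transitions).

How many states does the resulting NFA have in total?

Recursing over subexpressions:
Each of the 6 symbol leaves contributes a 2-state fragment.
  001 — 4 states
  001 ∪ 0 — 8 states
  (001 ∪ 0)00 — 10 states

10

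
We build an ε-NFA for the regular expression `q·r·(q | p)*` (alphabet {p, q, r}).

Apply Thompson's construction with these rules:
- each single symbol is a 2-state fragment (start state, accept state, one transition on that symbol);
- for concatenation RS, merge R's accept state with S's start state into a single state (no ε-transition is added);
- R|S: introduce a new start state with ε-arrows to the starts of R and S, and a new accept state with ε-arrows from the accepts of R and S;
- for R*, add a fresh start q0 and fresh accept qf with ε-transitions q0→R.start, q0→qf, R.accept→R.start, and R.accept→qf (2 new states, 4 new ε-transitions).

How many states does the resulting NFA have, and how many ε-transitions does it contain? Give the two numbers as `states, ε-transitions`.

10, 8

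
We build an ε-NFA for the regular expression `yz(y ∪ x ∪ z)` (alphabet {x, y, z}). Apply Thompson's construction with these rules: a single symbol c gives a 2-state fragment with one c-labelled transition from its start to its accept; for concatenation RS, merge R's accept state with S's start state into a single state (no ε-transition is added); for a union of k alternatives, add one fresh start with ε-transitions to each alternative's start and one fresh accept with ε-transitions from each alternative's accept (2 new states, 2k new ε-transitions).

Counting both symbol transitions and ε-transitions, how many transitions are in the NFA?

11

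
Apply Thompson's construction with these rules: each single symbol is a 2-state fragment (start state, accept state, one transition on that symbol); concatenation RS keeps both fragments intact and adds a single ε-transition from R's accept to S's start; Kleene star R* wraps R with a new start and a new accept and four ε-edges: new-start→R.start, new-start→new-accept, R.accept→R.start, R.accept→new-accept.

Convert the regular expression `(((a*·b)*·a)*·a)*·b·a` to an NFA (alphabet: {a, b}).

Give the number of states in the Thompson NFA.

20

Recursing over subexpressions:
Each of the 6 symbol leaves contributes a 2-state fragment.
  a* : 4 states
  a*·b : 6 states
  (a*·b)* : 8 states
  (a*·b)*·a : 10 states
  ((a*·b)*·a)* : 12 states
  ((a*·b)*·a)*·a : 14 states
  (((a*·b)*·a)*·a)* : 16 states
  (((a*·b)*·a)*·a)*·b·a : 20 states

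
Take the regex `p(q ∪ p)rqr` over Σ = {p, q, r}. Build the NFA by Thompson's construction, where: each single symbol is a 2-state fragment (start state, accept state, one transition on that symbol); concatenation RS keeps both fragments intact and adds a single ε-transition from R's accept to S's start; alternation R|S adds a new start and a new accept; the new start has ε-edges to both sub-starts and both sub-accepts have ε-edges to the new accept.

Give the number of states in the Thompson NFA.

Building bottom-up:
Each of the 6 symbol leaves contributes a 2-state fragment.
  q ∪ p = 6 states
  p(q ∪ p)rqr = 14 states

14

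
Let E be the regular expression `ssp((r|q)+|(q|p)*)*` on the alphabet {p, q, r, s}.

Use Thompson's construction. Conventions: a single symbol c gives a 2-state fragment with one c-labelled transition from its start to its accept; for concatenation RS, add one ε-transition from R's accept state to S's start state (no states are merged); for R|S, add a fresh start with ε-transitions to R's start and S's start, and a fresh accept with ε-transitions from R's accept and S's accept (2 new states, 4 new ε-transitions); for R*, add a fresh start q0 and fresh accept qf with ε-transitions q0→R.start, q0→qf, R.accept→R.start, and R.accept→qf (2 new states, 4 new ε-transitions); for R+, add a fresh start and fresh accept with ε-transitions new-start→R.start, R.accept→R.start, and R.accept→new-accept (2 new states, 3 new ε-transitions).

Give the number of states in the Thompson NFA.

By structural recursion:
Each of the 7 symbol leaves contributes a 2-state fragment.
  r|q → 6 states
  (r|q)+ → 8 states
  q|p → 6 states
  (q|p)* → 8 states
  (r|q)+|(q|p)* → 18 states
  ((r|q)+|(q|p)*)* → 20 states
  ssp((r|q)+|(q|p)*)* → 26 states

26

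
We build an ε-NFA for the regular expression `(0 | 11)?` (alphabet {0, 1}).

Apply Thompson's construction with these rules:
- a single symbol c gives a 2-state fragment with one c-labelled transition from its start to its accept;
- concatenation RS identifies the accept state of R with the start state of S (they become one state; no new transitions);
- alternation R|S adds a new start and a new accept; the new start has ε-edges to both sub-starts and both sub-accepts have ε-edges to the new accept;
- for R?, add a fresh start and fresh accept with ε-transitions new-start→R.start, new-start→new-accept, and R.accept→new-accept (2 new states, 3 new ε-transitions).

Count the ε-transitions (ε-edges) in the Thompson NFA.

Per subexpression:
Each of the 3 symbol leaves contributes 0 ε-transitions.
  11 → 0 ε-transitions
  0 | 11 → 4 ε-transitions
  (0 | 11)? → 7 ε-transitions

7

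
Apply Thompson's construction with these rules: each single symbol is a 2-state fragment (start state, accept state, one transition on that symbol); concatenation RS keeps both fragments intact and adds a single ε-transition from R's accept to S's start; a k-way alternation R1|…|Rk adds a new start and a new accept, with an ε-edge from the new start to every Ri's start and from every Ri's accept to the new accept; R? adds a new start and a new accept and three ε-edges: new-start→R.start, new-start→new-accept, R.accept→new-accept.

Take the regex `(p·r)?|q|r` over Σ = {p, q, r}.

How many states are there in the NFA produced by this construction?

Recursing over subexpressions:
Each of the 4 symbol leaves contributes a 2-state fragment.
  p·r : 4 states
  (p·r)? : 6 states
  (p·r)?|q|r : 12 states

12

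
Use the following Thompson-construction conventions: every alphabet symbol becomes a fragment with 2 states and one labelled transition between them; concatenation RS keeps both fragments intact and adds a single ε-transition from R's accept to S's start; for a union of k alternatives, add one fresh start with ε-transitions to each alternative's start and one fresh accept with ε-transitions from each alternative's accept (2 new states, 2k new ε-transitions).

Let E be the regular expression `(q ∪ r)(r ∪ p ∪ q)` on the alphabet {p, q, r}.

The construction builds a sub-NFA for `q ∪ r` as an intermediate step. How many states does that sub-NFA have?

Fragment for `q ∪ r`:
Each of the 2 symbol leaves contributes a 2-state fragment.
  q ∪ r : 6 states

6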